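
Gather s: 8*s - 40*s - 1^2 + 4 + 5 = 8 - 32*s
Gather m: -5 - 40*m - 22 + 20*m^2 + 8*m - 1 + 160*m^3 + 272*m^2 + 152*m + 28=160*m^3 + 292*m^2 + 120*m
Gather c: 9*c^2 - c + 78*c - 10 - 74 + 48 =9*c^2 + 77*c - 36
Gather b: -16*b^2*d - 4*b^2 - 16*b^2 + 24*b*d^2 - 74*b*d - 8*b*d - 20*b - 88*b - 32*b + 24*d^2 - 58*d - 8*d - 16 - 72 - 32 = b^2*(-16*d - 20) + b*(24*d^2 - 82*d - 140) + 24*d^2 - 66*d - 120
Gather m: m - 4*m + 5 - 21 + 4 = -3*m - 12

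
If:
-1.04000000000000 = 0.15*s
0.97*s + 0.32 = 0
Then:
No Solution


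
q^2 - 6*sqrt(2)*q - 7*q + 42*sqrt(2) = (q - 7)*(q - 6*sqrt(2))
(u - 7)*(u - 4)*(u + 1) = u^3 - 10*u^2 + 17*u + 28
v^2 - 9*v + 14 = (v - 7)*(v - 2)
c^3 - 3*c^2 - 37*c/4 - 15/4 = (c - 5)*(c + 1/2)*(c + 3/2)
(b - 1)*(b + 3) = b^2 + 2*b - 3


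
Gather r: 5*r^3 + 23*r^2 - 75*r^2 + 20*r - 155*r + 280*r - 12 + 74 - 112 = 5*r^3 - 52*r^2 + 145*r - 50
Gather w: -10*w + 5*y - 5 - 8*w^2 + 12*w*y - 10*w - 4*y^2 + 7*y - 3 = -8*w^2 + w*(12*y - 20) - 4*y^2 + 12*y - 8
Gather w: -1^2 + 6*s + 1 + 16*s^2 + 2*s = 16*s^2 + 8*s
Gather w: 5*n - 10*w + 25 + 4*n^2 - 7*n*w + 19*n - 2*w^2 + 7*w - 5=4*n^2 + 24*n - 2*w^2 + w*(-7*n - 3) + 20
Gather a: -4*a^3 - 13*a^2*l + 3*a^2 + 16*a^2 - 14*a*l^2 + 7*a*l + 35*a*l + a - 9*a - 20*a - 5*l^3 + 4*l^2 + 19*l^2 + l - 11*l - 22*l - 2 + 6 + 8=-4*a^3 + a^2*(19 - 13*l) + a*(-14*l^2 + 42*l - 28) - 5*l^3 + 23*l^2 - 32*l + 12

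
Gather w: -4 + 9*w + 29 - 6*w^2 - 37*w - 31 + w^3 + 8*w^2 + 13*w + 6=w^3 + 2*w^2 - 15*w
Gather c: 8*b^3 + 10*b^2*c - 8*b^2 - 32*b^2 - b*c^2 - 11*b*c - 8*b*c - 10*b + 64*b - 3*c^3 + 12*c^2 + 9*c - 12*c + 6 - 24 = 8*b^3 - 40*b^2 + 54*b - 3*c^3 + c^2*(12 - b) + c*(10*b^2 - 19*b - 3) - 18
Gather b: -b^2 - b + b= -b^2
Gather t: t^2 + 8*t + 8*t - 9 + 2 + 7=t^2 + 16*t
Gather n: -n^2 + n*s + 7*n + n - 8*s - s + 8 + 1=-n^2 + n*(s + 8) - 9*s + 9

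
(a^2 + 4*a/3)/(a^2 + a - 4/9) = 3*a/(3*a - 1)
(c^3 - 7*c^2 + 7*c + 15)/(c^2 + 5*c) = (c^3 - 7*c^2 + 7*c + 15)/(c*(c + 5))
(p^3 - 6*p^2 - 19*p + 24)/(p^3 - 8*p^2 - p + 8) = (p + 3)/(p + 1)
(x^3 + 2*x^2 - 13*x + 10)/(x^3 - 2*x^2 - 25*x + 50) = (x - 1)/(x - 5)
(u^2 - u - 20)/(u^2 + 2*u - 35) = (u + 4)/(u + 7)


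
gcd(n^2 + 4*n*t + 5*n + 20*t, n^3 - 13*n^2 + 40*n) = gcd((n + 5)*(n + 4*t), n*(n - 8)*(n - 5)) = 1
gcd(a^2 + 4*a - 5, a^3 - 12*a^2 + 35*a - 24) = a - 1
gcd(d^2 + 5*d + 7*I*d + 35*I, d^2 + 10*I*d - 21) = d + 7*I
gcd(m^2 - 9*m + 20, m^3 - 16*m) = m - 4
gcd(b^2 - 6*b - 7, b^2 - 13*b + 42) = b - 7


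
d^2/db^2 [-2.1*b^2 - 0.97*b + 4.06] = -4.20000000000000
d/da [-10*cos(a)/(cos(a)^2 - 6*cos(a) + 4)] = 10*(sin(a)^2 + 3)*sin(a)/(sin(a)^2 + 6*cos(a) - 5)^2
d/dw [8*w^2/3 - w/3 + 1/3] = 16*w/3 - 1/3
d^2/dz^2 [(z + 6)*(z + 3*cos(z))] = -3*(z + 6)*cos(z) - 6*sin(z) + 2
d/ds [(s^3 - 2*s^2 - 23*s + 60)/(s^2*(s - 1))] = (s^3 + 46*s^2 - 203*s + 120)/(s^3*(s^2 - 2*s + 1))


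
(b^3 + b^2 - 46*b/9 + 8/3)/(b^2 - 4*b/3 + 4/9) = (3*b^2 + 5*b - 12)/(3*b - 2)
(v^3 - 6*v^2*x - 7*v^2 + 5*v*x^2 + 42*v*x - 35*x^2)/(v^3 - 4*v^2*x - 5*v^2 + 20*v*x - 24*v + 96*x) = (v^3 - 6*v^2*x - 7*v^2 + 5*v*x^2 + 42*v*x - 35*x^2)/(v^3 - 4*v^2*x - 5*v^2 + 20*v*x - 24*v + 96*x)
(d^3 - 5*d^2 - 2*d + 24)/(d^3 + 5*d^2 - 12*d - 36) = (d - 4)/(d + 6)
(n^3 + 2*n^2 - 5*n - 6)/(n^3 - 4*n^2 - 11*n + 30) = (n + 1)/(n - 5)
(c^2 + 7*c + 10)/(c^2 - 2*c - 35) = (c + 2)/(c - 7)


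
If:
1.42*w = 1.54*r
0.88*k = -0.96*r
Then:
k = -1.00590318772137*w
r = 0.922077922077922*w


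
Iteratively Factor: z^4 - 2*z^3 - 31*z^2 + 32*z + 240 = (z - 4)*(z^3 + 2*z^2 - 23*z - 60) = (z - 4)*(z + 3)*(z^2 - z - 20) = (z - 5)*(z - 4)*(z + 3)*(z + 4)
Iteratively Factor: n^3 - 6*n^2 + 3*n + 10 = (n - 2)*(n^2 - 4*n - 5) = (n - 5)*(n - 2)*(n + 1)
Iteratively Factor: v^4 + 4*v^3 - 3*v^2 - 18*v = (v + 3)*(v^3 + v^2 - 6*v) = (v + 3)^2*(v^2 - 2*v) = (v - 2)*(v + 3)^2*(v)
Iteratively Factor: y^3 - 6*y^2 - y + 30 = (y + 2)*(y^2 - 8*y + 15) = (y - 3)*(y + 2)*(y - 5)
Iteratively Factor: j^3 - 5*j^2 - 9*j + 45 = (j - 5)*(j^2 - 9) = (j - 5)*(j - 3)*(j + 3)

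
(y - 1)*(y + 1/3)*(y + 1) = y^3 + y^2/3 - y - 1/3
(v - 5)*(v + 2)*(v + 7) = v^3 + 4*v^2 - 31*v - 70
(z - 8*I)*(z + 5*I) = z^2 - 3*I*z + 40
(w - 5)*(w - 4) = w^2 - 9*w + 20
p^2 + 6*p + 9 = (p + 3)^2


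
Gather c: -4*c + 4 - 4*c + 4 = 8 - 8*c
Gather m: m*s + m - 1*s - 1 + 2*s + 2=m*(s + 1) + s + 1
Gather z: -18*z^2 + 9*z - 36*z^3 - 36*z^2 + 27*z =-36*z^3 - 54*z^2 + 36*z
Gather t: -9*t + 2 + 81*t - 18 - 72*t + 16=0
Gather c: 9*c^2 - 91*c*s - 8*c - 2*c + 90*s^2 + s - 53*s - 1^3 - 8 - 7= 9*c^2 + c*(-91*s - 10) + 90*s^2 - 52*s - 16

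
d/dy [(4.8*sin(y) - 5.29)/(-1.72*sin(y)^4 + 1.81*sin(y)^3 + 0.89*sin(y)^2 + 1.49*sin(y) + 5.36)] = (24.768*sin(y)^4 - 53.7712*sin(y)^3 + 24.4527*sin(y)^2 + 9.4162*sin(y) + 33.6101)*cos(y)/(2.9584*sin(y)^8 - 6.2264*sin(y)^7 + 0.2145*sin(y)^6 - 1.9038*sin(y)^5 - 12.2525*sin(y)^4 + 22.0554*sin(y)^3 + 11.7609*sin(y)^2 + 15.9728*sin(y) + 28.7296)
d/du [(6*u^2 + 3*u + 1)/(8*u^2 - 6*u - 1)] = (-60*u^2 - 28*u + 3)/(64*u^4 - 96*u^3 + 20*u^2 + 12*u + 1)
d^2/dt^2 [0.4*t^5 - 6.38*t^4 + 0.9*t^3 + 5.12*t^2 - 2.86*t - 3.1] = 8.0*t^3 - 76.56*t^2 + 5.4*t + 10.24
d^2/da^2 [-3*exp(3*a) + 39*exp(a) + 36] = (39 - 27*exp(2*a))*exp(a)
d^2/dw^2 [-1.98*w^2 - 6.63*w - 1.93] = -3.96000000000000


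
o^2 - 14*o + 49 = (o - 7)^2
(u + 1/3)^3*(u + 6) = u^4 + 7*u^3 + 19*u^2/3 + 55*u/27 + 2/9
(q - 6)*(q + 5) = q^2 - q - 30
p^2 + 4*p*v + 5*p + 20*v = (p + 5)*(p + 4*v)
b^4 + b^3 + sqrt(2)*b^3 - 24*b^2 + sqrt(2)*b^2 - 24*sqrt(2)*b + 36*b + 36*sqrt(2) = (b - 3)*(b - 2)*(b + 6)*(b + sqrt(2))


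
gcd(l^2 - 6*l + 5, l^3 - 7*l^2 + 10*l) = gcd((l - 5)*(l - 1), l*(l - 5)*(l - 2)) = l - 5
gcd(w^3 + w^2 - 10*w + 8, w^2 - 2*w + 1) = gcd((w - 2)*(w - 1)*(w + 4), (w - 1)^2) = w - 1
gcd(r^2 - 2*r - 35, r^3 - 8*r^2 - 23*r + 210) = r^2 - 2*r - 35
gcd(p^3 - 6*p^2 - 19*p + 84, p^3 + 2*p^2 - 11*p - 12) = p^2 + p - 12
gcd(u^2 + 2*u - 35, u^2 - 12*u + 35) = u - 5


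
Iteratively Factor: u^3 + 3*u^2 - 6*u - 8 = (u + 4)*(u^2 - u - 2) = (u - 2)*(u + 4)*(u + 1)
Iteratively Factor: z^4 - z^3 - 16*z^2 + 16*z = (z - 4)*(z^3 + 3*z^2 - 4*z) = z*(z - 4)*(z^2 + 3*z - 4) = z*(z - 4)*(z + 4)*(z - 1)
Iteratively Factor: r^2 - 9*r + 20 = (r - 4)*(r - 5)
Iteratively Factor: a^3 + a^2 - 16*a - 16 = (a - 4)*(a^2 + 5*a + 4) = (a - 4)*(a + 1)*(a + 4)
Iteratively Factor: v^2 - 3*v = (v)*(v - 3)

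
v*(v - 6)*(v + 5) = v^3 - v^2 - 30*v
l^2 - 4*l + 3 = (l - 3)*(l - 1)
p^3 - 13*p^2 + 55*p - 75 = (p - 5)^2*(p - 3)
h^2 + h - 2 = (h - 1)*(h + 2)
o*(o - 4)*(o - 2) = o^3 - 6*o^2 + 8*o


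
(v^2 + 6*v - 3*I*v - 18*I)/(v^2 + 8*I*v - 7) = (v^2 + 3*v*(2 - I) - 18*I)/(v^2 + 8*I*v - 7)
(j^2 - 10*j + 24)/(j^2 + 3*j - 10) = (j^2 - 10*j + 24)/(j^2 + 3*j - 10)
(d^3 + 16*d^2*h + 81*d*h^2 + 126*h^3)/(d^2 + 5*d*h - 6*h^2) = (d^2 + 10*d*h + 21*h^2)/(d - h)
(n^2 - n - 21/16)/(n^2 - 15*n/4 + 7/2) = (n + 3/4)/(n - 2)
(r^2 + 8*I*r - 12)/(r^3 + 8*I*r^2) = (r^2 + 8*I*r - 12)/(r^2*(r + 8*I))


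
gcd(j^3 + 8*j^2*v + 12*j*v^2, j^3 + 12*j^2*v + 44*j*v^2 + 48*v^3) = j^2 + 8*j*v + 12*v^2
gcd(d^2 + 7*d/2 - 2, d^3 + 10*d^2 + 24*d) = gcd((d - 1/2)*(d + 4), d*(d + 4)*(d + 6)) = d + 4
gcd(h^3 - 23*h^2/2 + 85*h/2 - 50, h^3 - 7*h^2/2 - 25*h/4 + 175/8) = h - 5/2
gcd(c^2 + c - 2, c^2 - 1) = c - 1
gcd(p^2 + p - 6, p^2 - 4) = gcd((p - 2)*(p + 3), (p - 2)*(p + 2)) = p - 2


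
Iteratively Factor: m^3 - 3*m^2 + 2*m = (m - 2)*(m^2 - m) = (m - 2)*(m - 1)*(m)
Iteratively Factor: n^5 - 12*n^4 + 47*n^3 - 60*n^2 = (n - 3)*(n^4 - 9*n^3 + 20*n^2) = (n - 4)*(n - 3)*(n^3 - 5*n^2) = n*(n - 4)*(n - 3)*(n^2 - 5*n) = n^2*(n - 4)*(n - 3)*(n - 5)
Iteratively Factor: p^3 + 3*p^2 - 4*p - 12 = (p - 2)*(p^2 + 5*p + 6) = (p - 2)*(p + 2)*(p + 3)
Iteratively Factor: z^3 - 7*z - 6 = (z - 3)*(z^2 + 3*z + 2) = (z - 3)*(z + 2)*(z + 1)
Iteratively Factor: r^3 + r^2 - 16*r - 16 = (r + 1)*(r^2 - 16) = (r - 4)*(r + 1)*(r + 4)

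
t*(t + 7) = t^2 + 7*t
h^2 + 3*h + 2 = (h + 1)*(h + 2)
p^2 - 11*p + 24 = (p - 8)*(p - 3)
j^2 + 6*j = j*(j + 6)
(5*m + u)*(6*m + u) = 30*m^2 + 11*m*u + u^2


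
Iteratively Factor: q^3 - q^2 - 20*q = (q + 4)*(q^2 - 5*q) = q*(q + 4)*(q - 5)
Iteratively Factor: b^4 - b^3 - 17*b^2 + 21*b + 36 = (b + 4)*(b^3 - 5*b^2 + 3*b + 9) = (b - 3)*(b + 4)*(b^2 - 2*b - 3) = (b - 3)^2*(b + 4)*(b + 1)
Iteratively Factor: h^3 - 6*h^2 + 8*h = (h - 4)*(h^2 - 2*h) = h*(h - 4)*(h - 2)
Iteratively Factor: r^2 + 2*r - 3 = (r + 3)*(r - 1)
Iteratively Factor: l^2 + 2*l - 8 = (l - 2)*(l + 4)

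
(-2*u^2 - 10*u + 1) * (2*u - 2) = -4*u^3 - 16*u^2 + 22*u - 2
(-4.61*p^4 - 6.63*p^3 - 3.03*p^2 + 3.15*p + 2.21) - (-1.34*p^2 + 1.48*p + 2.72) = -4.61*p^4 - 6.63*p^3 - 1.69*p^2 + 1.67*p - 0.51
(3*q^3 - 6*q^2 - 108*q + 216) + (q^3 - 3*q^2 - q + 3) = 4*q^3 - 9*q^2 - 109*q + 219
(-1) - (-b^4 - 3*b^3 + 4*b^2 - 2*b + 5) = b^4 + 3*b^3 - 4*b^2 + 2*b - 6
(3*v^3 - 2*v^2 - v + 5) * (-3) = -9*v^3 + 6*v^2 + 3*v - 15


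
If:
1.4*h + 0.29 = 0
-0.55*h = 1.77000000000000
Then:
No Solution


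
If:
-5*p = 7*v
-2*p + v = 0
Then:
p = 0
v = 0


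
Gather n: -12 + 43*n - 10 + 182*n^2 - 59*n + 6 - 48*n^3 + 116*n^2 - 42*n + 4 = -48*n^3 + 298*n^2 - 58*n - 12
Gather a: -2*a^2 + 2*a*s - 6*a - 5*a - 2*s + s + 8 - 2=-2*a^2 + a*(2*s - 11) - s + 6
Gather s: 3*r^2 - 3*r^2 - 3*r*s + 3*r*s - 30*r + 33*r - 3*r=0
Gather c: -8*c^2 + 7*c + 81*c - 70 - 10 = -8*c^2 + 88*c - 80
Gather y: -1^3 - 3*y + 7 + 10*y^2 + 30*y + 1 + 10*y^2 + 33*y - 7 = 20*y^2 + 60*y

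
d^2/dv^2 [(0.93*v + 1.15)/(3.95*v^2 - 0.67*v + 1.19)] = ((0.93*v + 1.15)*(7.9*v - 0.67)*(15.8*v - 1.34) - (22.041*v + 7.8388)*(3.95*v^2 - 0.67*v + 1.19))/(3.95*v^2 - 0.67*v + 1.19)^3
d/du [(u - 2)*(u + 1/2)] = 2*u - 3/2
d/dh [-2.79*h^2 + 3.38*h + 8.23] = 3.38 - 5.58*h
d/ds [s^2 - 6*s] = 2*s - 6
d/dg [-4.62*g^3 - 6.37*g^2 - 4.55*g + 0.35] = -13.86*g^2 - 12.74*g - 4.55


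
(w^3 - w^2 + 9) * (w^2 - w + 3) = w^5 - 2*w^4 + 4*w^3 + 6*w^2 - 9*w + 27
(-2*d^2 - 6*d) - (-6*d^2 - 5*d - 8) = 4*d^2 - d + 8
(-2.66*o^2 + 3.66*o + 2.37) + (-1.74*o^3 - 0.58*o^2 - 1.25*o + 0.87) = -1.74*o^3 - 3.24*o^2 + 2.41*o + 3.24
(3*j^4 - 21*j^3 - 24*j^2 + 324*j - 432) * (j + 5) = 3*j^5 - 6*j^4 - 129*j^3 + 204*j^2 + 1188*j - 2160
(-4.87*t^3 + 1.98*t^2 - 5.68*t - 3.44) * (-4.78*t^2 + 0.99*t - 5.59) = 23.2786*t^5 - 14.2857*t^4 + 56.3339*t^3 - 0.248199999999997*t^2 + 28.3456*t + 19.2296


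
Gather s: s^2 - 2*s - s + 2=s^2 - 3*s + 2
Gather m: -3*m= -3*m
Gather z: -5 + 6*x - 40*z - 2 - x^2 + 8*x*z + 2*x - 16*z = -x^2 + 8*x + z*(8*x - 56) - 7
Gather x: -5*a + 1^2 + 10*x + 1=-5*a + 10*x + 2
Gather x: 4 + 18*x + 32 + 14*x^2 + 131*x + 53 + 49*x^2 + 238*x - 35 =63*x^2 + 387*x + 54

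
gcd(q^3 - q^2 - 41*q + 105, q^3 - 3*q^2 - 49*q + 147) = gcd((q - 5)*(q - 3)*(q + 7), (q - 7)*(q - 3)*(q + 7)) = q^2 + 4*q - 21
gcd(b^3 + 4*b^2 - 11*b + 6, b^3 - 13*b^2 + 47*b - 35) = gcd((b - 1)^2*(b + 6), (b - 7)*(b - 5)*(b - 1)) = b - 1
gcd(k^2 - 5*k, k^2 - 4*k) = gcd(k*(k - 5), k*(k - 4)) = k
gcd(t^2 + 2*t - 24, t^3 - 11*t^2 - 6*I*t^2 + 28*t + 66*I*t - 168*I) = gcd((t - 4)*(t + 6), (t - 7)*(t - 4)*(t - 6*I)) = t - 4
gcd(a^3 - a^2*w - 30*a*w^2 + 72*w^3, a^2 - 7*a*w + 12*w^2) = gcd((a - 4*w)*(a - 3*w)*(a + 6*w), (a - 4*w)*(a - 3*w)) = a^2 - 7*a*w + 12*w^2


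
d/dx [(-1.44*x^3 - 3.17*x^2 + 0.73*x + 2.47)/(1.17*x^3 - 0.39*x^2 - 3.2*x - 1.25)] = (-8.88178419700125e-16*x^5 + 4.2705*x^4 + 7.5078*x^3 + 7.159*x^2 + 9.8516*x + 6.9915)/(1.3689*x^6 - 0.9126*x^5 - 7.3359*x^4 - 0.428999999999999*x^3 + 11.215*x^2 + 8.0*x + 1.5625)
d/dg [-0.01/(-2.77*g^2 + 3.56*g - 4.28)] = (0.0356 - 0.0554*g)/(2.77*g^2 - 3.56*g + 4.28)^2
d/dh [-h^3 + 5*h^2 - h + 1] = -3*h^2 + 10*h - 1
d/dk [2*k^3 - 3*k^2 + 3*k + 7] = 6*k^2 - 6*k + 3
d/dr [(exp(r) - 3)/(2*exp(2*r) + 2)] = (-2*(exp(r) - 3)*exp(r) + exp(2*r) + 1)*exp(r)/(2*(exp(2*r) + 1)^2)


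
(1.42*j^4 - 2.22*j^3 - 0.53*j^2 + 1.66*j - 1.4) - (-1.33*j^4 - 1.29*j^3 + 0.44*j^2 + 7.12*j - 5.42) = 2.75*j^4 - 0.93*j^3 - 0.97*j^2 - 5.46*j + 4.02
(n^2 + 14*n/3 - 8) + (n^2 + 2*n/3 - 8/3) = 2*n^2 + 16*n/3 - 32/3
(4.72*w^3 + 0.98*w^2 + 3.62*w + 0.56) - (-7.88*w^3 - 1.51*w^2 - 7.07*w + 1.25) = 12.6*w^3 + 2.49*w^2 + 10.69*w - 0.69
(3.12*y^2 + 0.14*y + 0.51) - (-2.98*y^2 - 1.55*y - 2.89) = 6.1*y^2 + 1.69*y + 3.4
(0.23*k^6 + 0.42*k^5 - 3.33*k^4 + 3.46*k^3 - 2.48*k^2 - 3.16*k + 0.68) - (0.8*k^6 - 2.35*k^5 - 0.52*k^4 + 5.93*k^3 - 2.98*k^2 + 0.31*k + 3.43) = -0.57*k^6 + 2.77*k^5 - 2.81*k^4 - 2.47*k^3 + 0.5*k^2 - 3.47*k - 2.75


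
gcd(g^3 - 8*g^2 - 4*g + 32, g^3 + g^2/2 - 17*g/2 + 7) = g - 2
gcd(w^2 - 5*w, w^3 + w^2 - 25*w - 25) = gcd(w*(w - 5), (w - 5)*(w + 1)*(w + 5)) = w - 5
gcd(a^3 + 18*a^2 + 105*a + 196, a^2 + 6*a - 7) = a + 7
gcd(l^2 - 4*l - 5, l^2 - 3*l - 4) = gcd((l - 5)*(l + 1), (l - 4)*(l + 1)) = l + 1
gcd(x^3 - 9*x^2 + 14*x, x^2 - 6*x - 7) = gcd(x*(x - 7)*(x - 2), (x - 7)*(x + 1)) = x - 7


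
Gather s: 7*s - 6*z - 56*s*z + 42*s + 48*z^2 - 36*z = s*(49 - 56*z) + 48*z^2 - 42*z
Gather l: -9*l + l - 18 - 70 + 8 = -8*l - 80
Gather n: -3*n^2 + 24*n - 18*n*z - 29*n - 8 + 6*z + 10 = -3*n^2 + n*(-18*z - 5) + 6*z + 2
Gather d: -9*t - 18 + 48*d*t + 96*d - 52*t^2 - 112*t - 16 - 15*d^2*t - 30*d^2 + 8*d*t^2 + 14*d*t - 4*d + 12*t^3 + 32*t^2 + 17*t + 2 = d^2*(-15*t - 30) + d*(8*t^2 + 62*t + 92) + 12*t^3 - 20*t^2 - 104*t - 32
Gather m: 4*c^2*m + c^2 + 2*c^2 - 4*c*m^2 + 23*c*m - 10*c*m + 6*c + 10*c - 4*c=3*c^2 - 4*c*m^2 + 12*c + m*(4*c^2 + 13*c)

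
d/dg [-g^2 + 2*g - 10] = 2 - 2*g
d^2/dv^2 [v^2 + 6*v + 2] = 2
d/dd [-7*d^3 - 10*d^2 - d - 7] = -21*d^2 - 20*d - 1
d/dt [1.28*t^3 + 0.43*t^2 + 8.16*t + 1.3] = 3.84*t^2 + 0.86*t + 8.16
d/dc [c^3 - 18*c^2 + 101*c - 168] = 3*c^2 - 36*c + 101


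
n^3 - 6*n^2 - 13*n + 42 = (n - 7)*(n - 2)*(n + 3)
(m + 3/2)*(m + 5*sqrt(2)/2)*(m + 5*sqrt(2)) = m^3 + 3*m^2/2 + 15*sqrt(2)*m^2/2 + 45*sqrt(2)*m/4 + 25*m + 75/2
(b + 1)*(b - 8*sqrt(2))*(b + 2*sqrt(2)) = b^3 - 6*sqrt(2)*b^2 + b^2 - 32*b - 6*sqrt(2)*b - 32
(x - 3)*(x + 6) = x^2 + 3*x - 18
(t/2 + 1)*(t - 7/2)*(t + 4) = t^3/2 + 5*t^2/4 - 13*t/2 - 14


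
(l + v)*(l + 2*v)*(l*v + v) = l^3*v + 3*l^2*v^2 + l^2*v + 2*l*v^3 + 3*l*v^2 + 2*v^3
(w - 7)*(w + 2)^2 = w^3 - 3*w^2 - 24*w - 28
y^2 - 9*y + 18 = (y - 6)*(y - 3)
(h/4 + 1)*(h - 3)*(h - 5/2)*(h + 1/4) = h^4/4 - 5*h^3/16 - 119*h^2/32 + 211*h/32 + 15/8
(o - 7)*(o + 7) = o^2 - 49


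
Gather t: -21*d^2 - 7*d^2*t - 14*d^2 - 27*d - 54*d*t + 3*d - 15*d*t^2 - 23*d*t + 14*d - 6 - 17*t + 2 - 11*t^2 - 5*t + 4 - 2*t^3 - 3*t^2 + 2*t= -35*d^2 - 10*d - 2*t^3 + t^2*(-15*d - 14) + t*(-7*d^2 - 77*d - 20)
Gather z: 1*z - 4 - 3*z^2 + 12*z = -3*z^2 + 13*z - 4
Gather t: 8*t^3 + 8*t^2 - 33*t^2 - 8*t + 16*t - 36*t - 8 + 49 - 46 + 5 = 8*t^3 - 25*t^2 - 28*t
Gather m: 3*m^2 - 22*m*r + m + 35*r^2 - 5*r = 3*m^2 + m*(1 - 22*r) + 35*r^2 - 5*r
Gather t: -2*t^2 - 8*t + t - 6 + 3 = -2*t^2 - 7*t - 3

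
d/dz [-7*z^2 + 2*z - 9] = 2 - 14*z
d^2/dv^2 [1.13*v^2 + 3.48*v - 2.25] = 2.26000000000000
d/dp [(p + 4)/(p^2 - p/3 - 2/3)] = 3*(3*p^2 - p - (p + 4)*(6*p - 1) - 2)/(-3*p^2 + p + 2)^2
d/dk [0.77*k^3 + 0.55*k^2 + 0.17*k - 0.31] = 2.31*k^2 + 1.1*k + 0.17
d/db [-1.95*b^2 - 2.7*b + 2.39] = -3.9*b - 2.7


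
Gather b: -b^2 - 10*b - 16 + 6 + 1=-b^2 - 10*b - 9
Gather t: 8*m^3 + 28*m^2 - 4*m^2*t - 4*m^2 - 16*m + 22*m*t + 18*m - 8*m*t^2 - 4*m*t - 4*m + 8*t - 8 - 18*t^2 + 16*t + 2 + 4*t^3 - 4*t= 8*m^3 + 24*m^2 - 2*m + 4*t^3 + t^2*(-8*m - 18) + t*(-4*m^2 + 18*m + 20) - 6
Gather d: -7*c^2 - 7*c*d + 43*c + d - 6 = -7*c^2 + 43*c + d*(1 - 7*c) - 6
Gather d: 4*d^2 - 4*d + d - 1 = 4*d^2 - 3*d - 1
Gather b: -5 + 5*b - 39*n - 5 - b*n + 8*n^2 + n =b*(5 - n) + 8*n^2 - 38*n - 10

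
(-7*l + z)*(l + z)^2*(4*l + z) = -28*l^4 - 59*l^3*z - 33*l^2*z^2 - l*z^3 + z^4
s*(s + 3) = s^2 + 3*s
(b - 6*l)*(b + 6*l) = b^2 - 36*l^2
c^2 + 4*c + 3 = (c + 1)*(c + 3)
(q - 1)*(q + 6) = q^2 + 5*q - 6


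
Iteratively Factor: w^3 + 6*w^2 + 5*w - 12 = (w + 4)*(w^2 + 2*w - 3) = (w - 1)*(w + 4)*(w + 3)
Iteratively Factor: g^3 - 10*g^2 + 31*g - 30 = (g - 3)*(g^2 - 7*g + 10) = (g - 5)*(g - 3)*(g - 2)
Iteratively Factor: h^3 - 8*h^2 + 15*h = (h - 5)*(h^2 - 3*h) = (h - 5)*(h - 3)*(h)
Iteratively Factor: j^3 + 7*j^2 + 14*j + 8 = (j + 1)*(j^2 + 6*j + 8) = (j + 1)*(j + 2)*(j + 4)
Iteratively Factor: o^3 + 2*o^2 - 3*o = (o + 3)*(o^2 - o) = o*(o + 3)*(o - 1)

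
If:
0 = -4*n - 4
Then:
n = -1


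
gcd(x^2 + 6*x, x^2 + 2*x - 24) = x + 6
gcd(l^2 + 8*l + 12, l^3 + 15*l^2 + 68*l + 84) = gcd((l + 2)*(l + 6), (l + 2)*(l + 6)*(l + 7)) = l^2 + 8*l + 12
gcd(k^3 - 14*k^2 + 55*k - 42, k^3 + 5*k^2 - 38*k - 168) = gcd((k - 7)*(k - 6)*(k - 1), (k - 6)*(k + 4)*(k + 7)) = k - 6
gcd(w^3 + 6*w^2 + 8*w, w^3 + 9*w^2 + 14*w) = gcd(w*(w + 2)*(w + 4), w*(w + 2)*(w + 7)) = w^2 + 2*w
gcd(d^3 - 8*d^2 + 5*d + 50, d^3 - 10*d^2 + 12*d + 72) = d + 2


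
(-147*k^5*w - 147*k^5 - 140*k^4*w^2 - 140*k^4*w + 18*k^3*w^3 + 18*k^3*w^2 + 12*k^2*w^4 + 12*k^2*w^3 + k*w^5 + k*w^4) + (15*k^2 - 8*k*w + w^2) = -147*k^5*w - 147*k^5 - 140*k^4*w^2 - 140*k^4*w + 18*k^3*w^3 + 18*k^3*w^2 + 12*k^2*w^4 + 12*k^2*w^3 + 15*k^2 + k*w^5 + k*w^4 - 8*k*w + w^2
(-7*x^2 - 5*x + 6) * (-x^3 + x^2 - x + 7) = 7*x^5 - 2*x^4 - 4*x^3 - 38*x^2 - 41*x + 42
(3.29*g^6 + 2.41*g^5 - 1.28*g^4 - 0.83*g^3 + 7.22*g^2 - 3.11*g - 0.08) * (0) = 0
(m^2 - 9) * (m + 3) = m^3 + 3*m^2 - 9*m - 27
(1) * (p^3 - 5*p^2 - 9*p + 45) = p^3 - 5*p^2 - 9*p + 45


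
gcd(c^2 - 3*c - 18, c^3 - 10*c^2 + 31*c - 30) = 1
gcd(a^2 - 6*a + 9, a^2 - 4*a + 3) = a - 3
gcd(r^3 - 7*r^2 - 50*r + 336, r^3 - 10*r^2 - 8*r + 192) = r^2 - 14*r + 48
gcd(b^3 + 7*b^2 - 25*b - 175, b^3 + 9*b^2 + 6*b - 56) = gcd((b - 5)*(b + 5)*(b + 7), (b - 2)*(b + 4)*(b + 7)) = b + 7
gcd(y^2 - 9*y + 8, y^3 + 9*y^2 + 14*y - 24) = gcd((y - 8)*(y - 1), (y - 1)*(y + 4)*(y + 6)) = y - 1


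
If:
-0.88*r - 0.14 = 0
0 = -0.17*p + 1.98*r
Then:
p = -1.85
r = -0.16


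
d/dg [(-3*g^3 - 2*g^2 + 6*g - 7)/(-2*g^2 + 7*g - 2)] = (6*g^4 - 42*g^3 + 16*g^2 - 20*g + 37)/(4*g^4 - 28*g^3 + 57*g^2 - 28*g + 4)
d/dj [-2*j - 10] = -2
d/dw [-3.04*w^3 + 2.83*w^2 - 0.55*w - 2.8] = -9.12*w^2 + 5.66*w - 0.55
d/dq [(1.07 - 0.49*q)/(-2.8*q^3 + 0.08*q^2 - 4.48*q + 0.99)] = (-2.744*q^3 + 9.0272*q^2 - 0.1712*q + 4.3085)/(7.84*q^6 - 0.448*q^5 + 25.0944*q^4 - 6.2608*q^3 + 20.2288*q^2 - 8.8704*q + 0.9801)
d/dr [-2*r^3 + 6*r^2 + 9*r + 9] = -6*r^2 + 12*r + 9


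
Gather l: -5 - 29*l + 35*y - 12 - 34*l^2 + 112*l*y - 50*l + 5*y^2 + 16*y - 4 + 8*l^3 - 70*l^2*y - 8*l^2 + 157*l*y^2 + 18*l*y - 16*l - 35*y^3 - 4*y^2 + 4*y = 8*l^3 + l^2*(-70*y - 42) + l*(157*y^2 + 130*y - 95) - 35*y^3 + y^2 + 55*y - 21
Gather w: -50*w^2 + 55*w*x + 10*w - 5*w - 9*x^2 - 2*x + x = -50*w^2 + w*(55*x + 5) - 9*x^2 - x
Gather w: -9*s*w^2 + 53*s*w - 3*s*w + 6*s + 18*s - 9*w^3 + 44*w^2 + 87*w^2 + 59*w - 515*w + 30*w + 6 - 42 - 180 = 24*s - 9*w^3 + w^2*(131 - 9*s) + w*(50*s - 426) - 216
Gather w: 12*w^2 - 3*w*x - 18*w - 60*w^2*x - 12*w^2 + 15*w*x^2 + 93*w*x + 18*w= -60*w^2*x + w*(15*x^2 + 90*x)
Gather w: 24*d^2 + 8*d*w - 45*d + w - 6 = 24*d^2 - 45*d + w*(8*d + 1) - 6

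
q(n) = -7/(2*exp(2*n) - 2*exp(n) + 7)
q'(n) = -7*(-4*exp(2*n) + 2*exp(n))/(2*exp(2*n) - 2*exp(n) + 7)^2 = (28*exp(n) - 14)*exp(n)/(2*exp(2*n) - 2*exp(n) + 7)^2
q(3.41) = -0.00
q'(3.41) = 0.01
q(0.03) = -0.99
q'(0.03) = 0.31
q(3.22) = -0.01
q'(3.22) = 0.01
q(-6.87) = -1.00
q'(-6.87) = -0.00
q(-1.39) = -1.06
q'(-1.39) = -0.04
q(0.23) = -0.91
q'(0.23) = 0.46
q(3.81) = -0.00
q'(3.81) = 0.00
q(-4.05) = -1.00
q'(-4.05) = -0.00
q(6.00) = 0.00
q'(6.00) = 0.00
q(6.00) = 0.00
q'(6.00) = 0.00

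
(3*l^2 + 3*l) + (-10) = 3*l^2 + 3*l - 10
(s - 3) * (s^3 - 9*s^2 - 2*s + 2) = s^4 - 12*s^3 + 25*s^2 + 8*s - 6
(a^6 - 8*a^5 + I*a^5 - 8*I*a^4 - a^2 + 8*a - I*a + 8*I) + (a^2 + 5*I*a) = a^6 - 8*a^5 + I*a^5 - 8*I*a^4 + 8*a + 4*I*a + 8*I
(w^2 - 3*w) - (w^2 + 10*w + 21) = -13*w - 21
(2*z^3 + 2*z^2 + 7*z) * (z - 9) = 2*z^4 - 16*z^3 - 11*z^2 - 63*z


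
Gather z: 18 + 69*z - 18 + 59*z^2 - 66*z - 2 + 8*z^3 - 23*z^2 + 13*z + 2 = 8*z^3 + 36*z^2 + 16*z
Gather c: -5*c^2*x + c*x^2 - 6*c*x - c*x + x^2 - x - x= -5*c^2*x + c*(x^2 - 7*x) + x^2 - 2*x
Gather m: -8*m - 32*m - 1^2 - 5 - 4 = -40*m - 10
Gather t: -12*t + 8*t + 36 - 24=12 - 4*t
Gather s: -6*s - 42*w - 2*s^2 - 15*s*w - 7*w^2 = -2*s^2 + s*(-15*w - 6) - 7*w^2 - 42*w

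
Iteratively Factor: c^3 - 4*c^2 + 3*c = (c - 1)*(c^2 - 3*c) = (c - 3)*(c - 1)*(c)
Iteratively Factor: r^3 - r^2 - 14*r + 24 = (r - 2)*(r^2 + r - 12) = (r - 2)*(r + 4)*(r - 3)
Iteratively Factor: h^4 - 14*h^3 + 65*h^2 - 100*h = (h)*(h^3 - 14*h^2 + 65*h - 100) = h*(h - 5)*(h^2 - 9*h + 20) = h*(h - 5)^2*(h - 4)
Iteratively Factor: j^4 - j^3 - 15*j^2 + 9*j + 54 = (j + 3)*(j^3 - 4*j^2 - 3*j + 18) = (j - 3)*(j + 3)*(j^2 - j - 6) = (j - 3)^2*(j + 3)*(j + 2)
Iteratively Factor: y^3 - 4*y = (y - 2)*(y^2 + 2*y) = (y - 2)*(y + 2)*(y)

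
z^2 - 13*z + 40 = (z - 8)*(z - 5)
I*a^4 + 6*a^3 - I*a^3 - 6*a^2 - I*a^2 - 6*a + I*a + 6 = (a - 1)^2*(a - 6*I)*(I*a + I)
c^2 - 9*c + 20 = (c - 5)*(c - 4)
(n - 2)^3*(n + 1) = n^4 - 5*n^3 + 6*n^2 + 4*n - 8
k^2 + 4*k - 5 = (k - 1)*(k + 5)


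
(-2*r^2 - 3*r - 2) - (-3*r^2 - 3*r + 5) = r^2 - 7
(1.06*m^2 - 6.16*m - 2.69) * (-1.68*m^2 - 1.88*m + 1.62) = -1.7808*m^4 + 8.356*m^3 + 17.8172*m^2 - 4.922*m - 4.3578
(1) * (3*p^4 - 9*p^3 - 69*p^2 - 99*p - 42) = 3*p^4 - 9*p^3 - 69*p^2 - 99*p - 42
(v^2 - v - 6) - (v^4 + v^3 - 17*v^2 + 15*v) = -v^4 - v^3 + 18*v^2 - 16*v - 6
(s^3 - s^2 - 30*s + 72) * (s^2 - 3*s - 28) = s^5 - 4*s^4 - 55*s^3 + 190*s^2 + 624*s - 2016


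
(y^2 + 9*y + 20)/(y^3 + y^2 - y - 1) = (y^2 + 9*y + 20)/(y^3 + y^2 - y - 1)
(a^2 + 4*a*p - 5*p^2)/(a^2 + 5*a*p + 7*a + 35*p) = (a - p)/(a + 7)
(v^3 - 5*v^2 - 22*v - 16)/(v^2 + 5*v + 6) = (v^2 - 7*v - 8)/(v + 3)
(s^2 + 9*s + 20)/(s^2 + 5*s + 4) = (s + 5)/(s + 1)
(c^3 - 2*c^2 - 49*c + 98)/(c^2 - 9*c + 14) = c + 7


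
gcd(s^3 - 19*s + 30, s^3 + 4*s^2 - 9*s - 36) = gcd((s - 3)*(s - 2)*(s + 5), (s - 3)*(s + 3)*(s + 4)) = s - 3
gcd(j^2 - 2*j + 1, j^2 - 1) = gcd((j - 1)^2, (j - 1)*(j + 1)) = j - 1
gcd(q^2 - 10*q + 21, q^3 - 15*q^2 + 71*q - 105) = q^2 - 10*q + 21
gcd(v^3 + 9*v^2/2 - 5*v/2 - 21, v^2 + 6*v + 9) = v + 3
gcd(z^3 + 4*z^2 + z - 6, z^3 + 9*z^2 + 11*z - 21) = z^2 + 2*z - 3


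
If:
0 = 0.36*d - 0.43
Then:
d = 1.19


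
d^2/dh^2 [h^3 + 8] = 6*h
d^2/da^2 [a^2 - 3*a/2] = 2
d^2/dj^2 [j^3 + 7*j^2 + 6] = 6*j + 14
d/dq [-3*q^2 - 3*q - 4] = -6*q - 3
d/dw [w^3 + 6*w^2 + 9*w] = 3*w^2 + 12*w + 9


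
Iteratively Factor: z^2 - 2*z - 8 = (z - 4)*(z + 2)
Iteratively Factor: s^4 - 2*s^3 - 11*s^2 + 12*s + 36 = (s - 3)*(s^3 + s^2 - 8*s - 12) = (s - 3)*(s + 2)*(s^2 - s - 6) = (s - 3)*(s + 2)^2*(s - 3)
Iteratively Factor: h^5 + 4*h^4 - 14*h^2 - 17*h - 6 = (h + 1)*(h^4 + 3*h^3 - 3*h^2 - 11*h - 6) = (h + 1)^2*(h^3 + 2*h^2 - 5*h - 6) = (h + 1)^2*(h + 3)*(h^2 - h - 2) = (h - 2)*(h + 1)^2*(h + 3)*(h + 1)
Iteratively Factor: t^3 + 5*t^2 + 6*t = (t + 3)*(t^2 + 2*t) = (t + 2)*(t + 3)*(t)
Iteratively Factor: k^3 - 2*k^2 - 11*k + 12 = (k + 3)*(k^2 - 5*k + 4) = (k - 4)*(k + 3)*(k - 1)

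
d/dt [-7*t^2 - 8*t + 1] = -14*t - 8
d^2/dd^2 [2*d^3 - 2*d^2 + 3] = 12*d - 4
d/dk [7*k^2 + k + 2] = 14*k + 1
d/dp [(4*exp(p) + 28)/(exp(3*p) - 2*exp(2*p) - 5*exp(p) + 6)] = 4*((exp(p) + 7)*(-3*exp(2*p) + 4*exp(p) + 5) + exp(3*p) - 2*exp(2*p) - 5*exp(p) + 6)*exp(p)/(exp(3*p) - 2*exp(2*p) - 5*exp(p) + 6)^2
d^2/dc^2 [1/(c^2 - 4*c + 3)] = 2*(-c^2 + 4*c + 4*(c - 2)^2 - 3)/(c^2 - 4*c + 3)^3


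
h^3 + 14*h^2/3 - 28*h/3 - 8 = (h - 2)*(h + 2/3)*(h + 6)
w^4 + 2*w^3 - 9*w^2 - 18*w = w*(w - 3)*(w + 2)*(w + 3)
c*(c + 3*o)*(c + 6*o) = c^3 + 9*c^2*o + 18*c*o^2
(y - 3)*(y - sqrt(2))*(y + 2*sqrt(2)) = y^3 - 3*y^2 + sqrt(2)*y^2 - 3*sqrt(2)*y - 4*y + 12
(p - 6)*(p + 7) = p^2 + p - 42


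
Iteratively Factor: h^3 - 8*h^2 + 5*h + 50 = (h - 5)*(h^2 - 3*h - 10) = (h - 5)^2*(h + 2)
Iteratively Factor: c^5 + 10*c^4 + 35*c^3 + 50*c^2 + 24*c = (c + 3)*(c^4 + 7*c^3 + 14*c^2 + 8*c) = (c + 1)*(c + 3)*(c^3 + 6*c^2 + 8*c) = (c + 1)*(c + 3)*(c + 4)*(c^2 + 2*c) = (c + 1)*(c + 2)*(c + 3)*(c + 4)*(c)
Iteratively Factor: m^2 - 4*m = (m - 4)*(m)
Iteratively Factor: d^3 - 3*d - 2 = (d + 1)*(d^2 - d - 2) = (d - 2)*(d + 1)*(d + 1)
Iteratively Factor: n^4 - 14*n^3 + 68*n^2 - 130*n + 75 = (n - 1)*(n^3 - 13*n^2 + 55*n - 75) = (n - 5)*(n - 1)*(n^2 - 8*n + 15) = (n - 5)^2*(n - 1)*(n - 3)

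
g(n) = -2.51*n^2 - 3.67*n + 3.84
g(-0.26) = 4.62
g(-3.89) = -19.87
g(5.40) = -89.17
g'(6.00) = -33.79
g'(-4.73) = 20.07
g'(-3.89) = 15.86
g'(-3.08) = 11.79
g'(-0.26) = -2.36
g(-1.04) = 4.94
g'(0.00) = -3.67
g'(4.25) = -25.00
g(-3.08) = -8.67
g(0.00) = 3.84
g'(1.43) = -10.85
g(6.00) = -108.54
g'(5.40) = -30.78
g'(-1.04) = 1.55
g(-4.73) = -34.96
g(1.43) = -6.54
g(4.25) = -57.09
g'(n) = -5.02*n - 3.67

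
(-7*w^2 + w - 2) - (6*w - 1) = -7*w^2 - 5*w - 1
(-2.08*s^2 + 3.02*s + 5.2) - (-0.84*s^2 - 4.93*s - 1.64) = -1.24*s^2 + 7.95*s + 6.84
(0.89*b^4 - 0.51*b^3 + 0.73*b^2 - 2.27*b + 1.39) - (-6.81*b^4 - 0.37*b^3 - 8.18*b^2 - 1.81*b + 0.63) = 7.7*b^4 - 0.14*b^3 + 8.91*b^2 - 0.46*b + 0.76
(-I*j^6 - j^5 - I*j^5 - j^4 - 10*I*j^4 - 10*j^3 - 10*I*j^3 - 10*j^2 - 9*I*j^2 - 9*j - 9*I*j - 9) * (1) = -I*j^6 - j^5 - I*j^5 - j^4 - 10*I*j^4 - 10*j^3 - 10*I*j^3 - 10*j^2 - 9*I*j^2 - 9*j - 9*I*j - 9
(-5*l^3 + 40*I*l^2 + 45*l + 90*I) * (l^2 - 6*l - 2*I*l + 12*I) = -5*l^5 + 30*l^4 + 50*I*l^4 + 125*l^3 - 300*I*l^3 - 750*l^2 + 180*l - 1080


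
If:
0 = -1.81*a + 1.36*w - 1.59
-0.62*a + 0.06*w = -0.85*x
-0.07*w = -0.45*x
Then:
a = 0.62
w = 1.99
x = 0.31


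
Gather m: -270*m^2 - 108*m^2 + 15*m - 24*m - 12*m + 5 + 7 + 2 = -378*m^2 - 21*m + 14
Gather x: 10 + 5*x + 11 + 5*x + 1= 10*x + 22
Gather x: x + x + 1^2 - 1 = 2*x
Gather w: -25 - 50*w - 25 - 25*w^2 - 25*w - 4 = -25*w^2 - 75*w - 54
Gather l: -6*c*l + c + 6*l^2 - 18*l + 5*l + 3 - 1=c + 6*l^2 + l*(-6*c - 13) + 2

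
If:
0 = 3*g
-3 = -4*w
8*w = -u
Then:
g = 0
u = -6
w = 3/4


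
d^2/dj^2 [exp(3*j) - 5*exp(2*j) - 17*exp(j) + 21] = (9*exp(2*j) - 20*exp(j) - 17)*exp(j)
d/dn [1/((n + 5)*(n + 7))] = 2*(-n - 6)/(n^4 + 24*n^3 + 214*n^2 + 840*n + 1225)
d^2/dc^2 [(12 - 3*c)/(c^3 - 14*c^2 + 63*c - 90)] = 6*(-(c - 4)*(3*c^2 - 28*c + 63)^2 + (3*c^2 - 28*c + (c - 4)*(3*c - 14) + 63)*(c^3 - 14*c^2 + 63*c - 90))/(c^3 - 14*c^2 + 63*c - 90)^3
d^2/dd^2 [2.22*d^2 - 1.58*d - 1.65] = 4.44000000000000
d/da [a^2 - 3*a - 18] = 2*a - 3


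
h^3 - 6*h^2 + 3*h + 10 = (h - 5)*(h - 2)*(h + 1)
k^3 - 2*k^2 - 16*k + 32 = (k - 4)*(k - 2)*(k + 4)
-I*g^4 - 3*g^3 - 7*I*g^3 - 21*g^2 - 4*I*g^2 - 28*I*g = g*(g + 7)*(g - 4*I)*(-I*g + 1)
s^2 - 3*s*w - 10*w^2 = (s - 5*w)*(s + 2*w)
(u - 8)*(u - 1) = u^2 - 9*u + 8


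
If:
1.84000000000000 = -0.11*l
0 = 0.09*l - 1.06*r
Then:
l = -16.73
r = -1.42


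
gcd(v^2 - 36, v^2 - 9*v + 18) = v - 6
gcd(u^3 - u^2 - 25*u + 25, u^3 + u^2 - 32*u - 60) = u + 5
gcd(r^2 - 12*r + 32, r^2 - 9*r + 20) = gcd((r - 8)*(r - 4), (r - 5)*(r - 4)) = r - 4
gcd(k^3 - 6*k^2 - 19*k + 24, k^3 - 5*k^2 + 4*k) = k - 1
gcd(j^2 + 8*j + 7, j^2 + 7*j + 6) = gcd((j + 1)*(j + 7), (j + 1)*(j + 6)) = j + 1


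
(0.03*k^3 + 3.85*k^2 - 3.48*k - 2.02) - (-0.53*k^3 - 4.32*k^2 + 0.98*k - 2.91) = 0.56*k^3 + 8.17*k^2 - 4.46*k + 0.89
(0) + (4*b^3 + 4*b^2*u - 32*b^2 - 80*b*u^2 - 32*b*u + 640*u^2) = 4*b^3 + 4*b^2*u - 32*b^2 - 80*b*u^2 - 32*b*u + 640*u^2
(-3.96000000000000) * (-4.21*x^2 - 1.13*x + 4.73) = 16.6716*x^2 + 4.4748*x - 18.7308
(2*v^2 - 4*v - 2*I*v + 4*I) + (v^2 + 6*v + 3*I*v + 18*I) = 3*v^2 + 2*v + I*v + 22*I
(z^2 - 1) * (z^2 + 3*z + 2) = z^4 + 3*z^3 + z^2 - 3*z - 2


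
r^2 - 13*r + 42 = (r - 7)*(r - 6)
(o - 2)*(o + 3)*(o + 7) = o^3 + 8*o^2 + o - 42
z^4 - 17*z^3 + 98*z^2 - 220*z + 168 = (z - 7)*(z - 6)*(z - 2)^2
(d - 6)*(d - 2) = d^2 - 8*d + 12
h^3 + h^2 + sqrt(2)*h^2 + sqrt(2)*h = h*(h + 1)*(h + sqrt(2))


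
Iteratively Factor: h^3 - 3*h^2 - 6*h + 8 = (h - 1)*(h^2 - 2*h - 8) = (h - 4)*(h - 1)*(h + 2)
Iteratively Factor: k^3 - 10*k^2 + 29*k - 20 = (k - 5)*(k^2 - 5*k + 4) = (k - 5)*(k - 1)*(k - 4)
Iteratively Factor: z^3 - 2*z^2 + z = (z - 1)*(z^2 - z) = (z - 1)^2*(z)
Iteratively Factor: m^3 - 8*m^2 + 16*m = (m - 4)*(m^2 - 4*m) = m*(m - 4)*(m - 4)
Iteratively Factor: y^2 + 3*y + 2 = (y + 1)*(y + 2)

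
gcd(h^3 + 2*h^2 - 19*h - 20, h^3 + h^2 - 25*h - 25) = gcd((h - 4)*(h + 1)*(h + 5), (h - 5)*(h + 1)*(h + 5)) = h^2 + 6*h + 5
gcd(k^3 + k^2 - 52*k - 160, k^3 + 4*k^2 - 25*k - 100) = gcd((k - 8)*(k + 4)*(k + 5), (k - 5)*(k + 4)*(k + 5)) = k^2 + 9*k + 20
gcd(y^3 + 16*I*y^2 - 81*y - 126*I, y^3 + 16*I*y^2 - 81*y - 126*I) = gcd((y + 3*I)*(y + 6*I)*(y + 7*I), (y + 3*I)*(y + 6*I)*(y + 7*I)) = y^3 + 16*I*y^2 - 81*y - 126*I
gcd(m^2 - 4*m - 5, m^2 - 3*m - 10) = m - 5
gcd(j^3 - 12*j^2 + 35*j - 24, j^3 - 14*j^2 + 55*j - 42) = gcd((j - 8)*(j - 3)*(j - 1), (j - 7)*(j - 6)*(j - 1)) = j - 1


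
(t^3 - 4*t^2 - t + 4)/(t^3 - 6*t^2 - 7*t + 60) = (t^2 - 1)/(t^2 - 2*t - 15)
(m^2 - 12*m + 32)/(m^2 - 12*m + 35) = (m^2 - 12*m + 32)/(m^2 - 12*m + 35)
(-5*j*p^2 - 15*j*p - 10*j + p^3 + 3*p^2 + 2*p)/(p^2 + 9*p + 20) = (-5*j*p^2 - 15*j*p - 10*j + p^3 + 3*p^2 + 2*p)/(p^2 + 9*p + 20)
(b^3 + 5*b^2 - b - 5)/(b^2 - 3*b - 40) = (b^2 - 1)/(b - 8)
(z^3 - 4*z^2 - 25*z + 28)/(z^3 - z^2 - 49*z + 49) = (z + 4)/(z + 7)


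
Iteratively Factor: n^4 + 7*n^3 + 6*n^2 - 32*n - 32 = (n + 4)*(n^3 + 3*n^2 - 6*n - 8) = (n - 2)*(n + 4)*(n^2 + 5*n + 4) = (n - 2)*(n + 1)*(n + 4)*(n + 4)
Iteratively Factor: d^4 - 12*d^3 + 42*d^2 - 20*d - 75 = (d - 5)*(d^3 - 7*d^2 + 7*d + 15) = (d - 5)^2*(d^2 - 2*d - 3) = (d - 5)^2*(d - 3)*(d + 1)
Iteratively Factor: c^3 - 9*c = (c - 3)*(c^2 + 3*c) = (c - 3)*(c + 3)*(c)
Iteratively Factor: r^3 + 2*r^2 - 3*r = (r - 1)*(r^2 + 3*r) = r*(r - 1)*(r + 3)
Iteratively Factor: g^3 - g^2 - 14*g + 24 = (g - 2)*(g^2 + g - 12) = (g - 2)*(g + 4)*(g - 3)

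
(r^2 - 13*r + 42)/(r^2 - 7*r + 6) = (r - 7)/(r - 1)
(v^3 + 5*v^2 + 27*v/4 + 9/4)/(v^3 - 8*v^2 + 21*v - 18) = (4*v^3 + 20*v^2 + 27*v + 9)/(4*(v^3 - 8*v^2 + 21*v - 18))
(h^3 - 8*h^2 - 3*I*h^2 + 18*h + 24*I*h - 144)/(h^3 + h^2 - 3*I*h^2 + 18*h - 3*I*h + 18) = (h - 8)/(h + 1)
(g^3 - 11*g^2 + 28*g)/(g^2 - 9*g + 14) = g*(g - 4)/(g - 2)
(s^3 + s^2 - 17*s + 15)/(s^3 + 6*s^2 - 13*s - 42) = (s^2 + 4*s - 5)/(s^2 + 9*s + 14)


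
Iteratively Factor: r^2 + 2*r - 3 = (r - 1)*(r + 3)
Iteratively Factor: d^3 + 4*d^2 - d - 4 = (d - 1)*(d^2 + 5*d + 4) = (d - 1)*(d + 1)*(d + 4)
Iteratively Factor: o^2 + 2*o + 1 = (o + 1)*(o + 1)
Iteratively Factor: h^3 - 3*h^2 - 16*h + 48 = (h - 3)*(h^2 - 16) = (h - 3)*(h + 4)*(h - 4)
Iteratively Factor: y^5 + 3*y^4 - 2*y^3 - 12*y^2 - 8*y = (y + 1)*(y^4 + 2*y^3 - 4*y^2 - 8*y) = (y - 2)*(y + 1)*(y^3 + 4*y^2 + 4*y) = y*(y - 2)*(y + 1)*(y^2 + 4*y + 4) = y*(y - 2)*(y + 1)*(y + 2)*(y + 2)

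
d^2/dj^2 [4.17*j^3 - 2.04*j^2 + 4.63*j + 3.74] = 25.02*j - 4.08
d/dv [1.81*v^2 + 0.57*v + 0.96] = 3.62*v + 0.57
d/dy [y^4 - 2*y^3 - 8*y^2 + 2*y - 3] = 4*y^3 - 6*y^2 - 16*y + 2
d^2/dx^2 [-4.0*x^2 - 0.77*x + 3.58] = -8.00000000000000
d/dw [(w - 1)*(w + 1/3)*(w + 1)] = 3*w^2 + 2*w/3 - 1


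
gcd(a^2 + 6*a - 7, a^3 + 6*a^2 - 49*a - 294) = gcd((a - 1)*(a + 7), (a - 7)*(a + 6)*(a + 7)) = a + 7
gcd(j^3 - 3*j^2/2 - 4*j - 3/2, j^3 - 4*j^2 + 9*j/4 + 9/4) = j^2 - 5*j/2 - 3/2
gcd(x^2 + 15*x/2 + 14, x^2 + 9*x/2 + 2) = x + 4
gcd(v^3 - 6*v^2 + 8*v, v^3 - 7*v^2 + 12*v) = v^2 - 4*v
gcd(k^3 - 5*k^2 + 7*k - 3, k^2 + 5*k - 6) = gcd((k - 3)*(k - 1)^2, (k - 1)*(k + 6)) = k - 1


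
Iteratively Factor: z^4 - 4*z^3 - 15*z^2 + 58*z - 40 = (z + 4)*(z^3 - 8*z^2 + 17*z - 10) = (z - 5)*(z + 4)*(z^2 - 3*z + 2) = (z - 5)*(z - 1)*(z + 4)*(z - 2)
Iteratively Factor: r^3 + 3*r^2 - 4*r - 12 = (r + 3)*(r^2 - 4) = (r + 2)*(r + 3)*(r - 2)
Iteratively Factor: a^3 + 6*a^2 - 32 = (a - 2)*(a^2 + 8*a + 16) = (a - 2)*(a + 4)*(a + 4)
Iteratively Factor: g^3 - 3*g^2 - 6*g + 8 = (g - 1)*(g^2 - 2*g - 8) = (g - 4)*(g - 1)*(g + 2)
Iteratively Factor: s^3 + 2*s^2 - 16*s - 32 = (s - 4)*(s^2 + 6*s + 8) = (s - 4)*(s + 2)*(s + 4)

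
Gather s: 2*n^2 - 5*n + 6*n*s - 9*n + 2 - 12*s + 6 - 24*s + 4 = 2*n^2 - 14*n + s*(6*n - 36) + 12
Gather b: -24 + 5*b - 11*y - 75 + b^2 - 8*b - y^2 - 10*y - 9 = b^2 - 3*b - y^2 - 21*y - 108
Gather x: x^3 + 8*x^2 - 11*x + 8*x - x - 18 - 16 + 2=x^3 + 8*x^2 - 4*x - 32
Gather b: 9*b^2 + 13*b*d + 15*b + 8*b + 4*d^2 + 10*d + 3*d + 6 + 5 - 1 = 9*b^2 + b*(13*d + 23) + 4*d^2 + 13*d + 10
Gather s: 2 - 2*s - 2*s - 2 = -4*s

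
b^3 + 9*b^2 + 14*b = b*(b + 2)*(b + 7)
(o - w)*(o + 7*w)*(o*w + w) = o^3*w + 6*o^2*w^2 + o^2*w - 7*o*w^3 + 6*o*w^2 - 7*w^3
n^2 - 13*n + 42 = (n - 7)*(n - 6)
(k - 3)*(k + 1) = k^2 - 2*k - 3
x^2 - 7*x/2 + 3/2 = (x - 3)*(x - 1/2)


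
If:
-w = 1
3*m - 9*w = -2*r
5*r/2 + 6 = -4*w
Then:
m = -37/15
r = -4/5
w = -1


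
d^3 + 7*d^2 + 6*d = d*(d + 1)*(d + 6)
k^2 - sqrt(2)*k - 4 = (k - 2*sqrt(2))*(k + sqrt(2))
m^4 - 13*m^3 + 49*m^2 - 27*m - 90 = (m - 6)*(m - 5)*(m - 3)*(m + 1)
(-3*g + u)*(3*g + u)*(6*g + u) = -54*g^3 - 9*g^2*u + 6*g*u^2 + u^3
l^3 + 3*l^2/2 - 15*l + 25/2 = (l - 5/2)*(l - 1)*(l + 5)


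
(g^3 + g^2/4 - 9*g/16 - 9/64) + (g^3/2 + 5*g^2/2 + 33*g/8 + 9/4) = 3*g^3/2 + 11*g^2/4 + 57*g/16 + 135/64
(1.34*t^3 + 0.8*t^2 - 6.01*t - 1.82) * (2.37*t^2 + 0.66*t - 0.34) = 3.1758*t^5 + 2.7804*t^4 - 14.1713*t^3 - 8.552*t^2 + 0.8422*t + 0.6188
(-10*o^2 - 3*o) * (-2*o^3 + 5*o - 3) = 20*o^5 + 6*o^4 - 50*o^3 + 15*o^2 + 9*o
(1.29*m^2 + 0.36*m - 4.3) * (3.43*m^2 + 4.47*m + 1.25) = 4.4247*m^4 + 7.0011*m^3 - 11.5273*m^2 - 18.771*m - 5.375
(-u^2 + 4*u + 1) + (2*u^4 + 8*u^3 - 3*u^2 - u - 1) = 2*u^4 + 8*u^3 - 4*u^2 + 3*u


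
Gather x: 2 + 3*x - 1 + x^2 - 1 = x^2 + 3*x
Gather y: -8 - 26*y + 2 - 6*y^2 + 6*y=-6*y^2 - 20*y - 6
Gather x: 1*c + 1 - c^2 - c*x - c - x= -c^2 + x*(-c - 1) + 1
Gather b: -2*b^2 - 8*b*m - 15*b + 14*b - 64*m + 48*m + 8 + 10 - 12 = -2*b^2 + b*(-8*m - 1) - 16*m + 6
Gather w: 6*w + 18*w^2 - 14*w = 18*w^2 - 8*w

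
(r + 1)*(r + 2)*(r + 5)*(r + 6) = r^4 + 14*r^3 + 65*r^2 + 112*r + 60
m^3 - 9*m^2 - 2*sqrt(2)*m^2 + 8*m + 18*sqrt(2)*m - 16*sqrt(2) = (m - 8)*(m - 1)*(m - 2*sqrt(2))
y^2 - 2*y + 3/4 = (y - 3/2)*(y - 1/2)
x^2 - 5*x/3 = x*(x - 5/3)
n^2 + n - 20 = (n - 4)*(n + 5)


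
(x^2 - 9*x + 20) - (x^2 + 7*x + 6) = 14 - 16*x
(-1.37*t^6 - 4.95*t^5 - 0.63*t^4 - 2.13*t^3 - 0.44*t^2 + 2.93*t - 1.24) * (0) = 0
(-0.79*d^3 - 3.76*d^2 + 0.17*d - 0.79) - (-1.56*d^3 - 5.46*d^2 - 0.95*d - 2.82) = 0.77*d^3 + 1.7*d^2 + 1.12*d + 2.03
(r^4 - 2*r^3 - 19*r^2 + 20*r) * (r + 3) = r^5 + r^4 - 25*r^3 - 37*r^2 + 60*r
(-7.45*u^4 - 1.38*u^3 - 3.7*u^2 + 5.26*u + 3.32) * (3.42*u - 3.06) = -25.479*u^5 + 18.0774*u^4 - 8.4312*u^3 + 29.3112*u^2 - 4.7412*u - 10.1592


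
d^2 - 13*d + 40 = (d - 8)*(d - 5)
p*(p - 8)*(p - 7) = p^3 - 15*p^2 + 56*p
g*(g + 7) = g^2 + 7*g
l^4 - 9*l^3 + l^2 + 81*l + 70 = (l - 7)*(l - 5)*(l + 1)*(l + 2)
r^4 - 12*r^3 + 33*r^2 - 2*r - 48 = (r - 8)*(r - 3)*(r - 2)*(r + 1)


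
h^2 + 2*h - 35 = (h - 5)*(h + 7)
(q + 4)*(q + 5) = q^2 + 9*q + 20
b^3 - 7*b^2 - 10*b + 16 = (b - 8)*(b - 1)*(b + 2)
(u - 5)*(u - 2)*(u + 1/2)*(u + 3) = u^4 - 7*u^3/2 - 13*u^2 + 49*u/2 + 15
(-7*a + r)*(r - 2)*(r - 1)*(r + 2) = -7*a*r^3 + 7*a*r^2 + 28*a*r - 28*a + r^4 - r^3 - 4*r^2 + 4*r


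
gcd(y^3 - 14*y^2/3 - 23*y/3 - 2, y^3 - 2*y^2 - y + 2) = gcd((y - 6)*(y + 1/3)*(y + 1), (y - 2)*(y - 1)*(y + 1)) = y + 1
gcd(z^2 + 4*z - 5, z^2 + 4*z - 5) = z^2 + 4*z - 5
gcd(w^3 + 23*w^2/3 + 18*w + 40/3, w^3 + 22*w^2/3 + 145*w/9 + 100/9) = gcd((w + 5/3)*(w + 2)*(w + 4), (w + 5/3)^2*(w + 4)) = w^2 + 17*w/3 + 20/3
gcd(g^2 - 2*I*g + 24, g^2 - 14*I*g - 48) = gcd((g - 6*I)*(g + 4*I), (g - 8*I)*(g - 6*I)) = g - 6*I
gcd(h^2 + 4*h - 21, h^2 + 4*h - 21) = h^2 + 4*h - 21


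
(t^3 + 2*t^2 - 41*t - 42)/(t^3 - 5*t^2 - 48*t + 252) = (t + 1)/(t - 6)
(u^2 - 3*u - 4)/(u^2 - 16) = (u + 1)/(u + 4)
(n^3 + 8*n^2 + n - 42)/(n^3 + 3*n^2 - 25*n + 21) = (n^2 + n - 6)/(n^2 - 4*n + 3)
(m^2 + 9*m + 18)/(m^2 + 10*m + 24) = (m + 3)/(m + 4)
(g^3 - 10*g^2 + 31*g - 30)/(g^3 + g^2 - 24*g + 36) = (g - 5)/(g + 6)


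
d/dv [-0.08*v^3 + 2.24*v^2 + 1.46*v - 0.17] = -0.24*v^2 + 4.48*v + 1.46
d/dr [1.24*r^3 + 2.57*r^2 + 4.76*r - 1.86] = 3.72*r^2 + 5.14*r + 4.76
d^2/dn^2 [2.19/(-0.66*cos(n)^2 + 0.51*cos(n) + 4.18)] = (-3.815856*(1 - cos(n)^2)^2 + 2.211462*cos(n)^3 - 26.644635*cos(n)^2 + 0.245718*cos(n) + 17.038638)/(-0.66*cos(n)^2 + 0.51*cos(n) + 4.18)^3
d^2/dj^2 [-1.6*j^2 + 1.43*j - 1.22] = -3.20000000000000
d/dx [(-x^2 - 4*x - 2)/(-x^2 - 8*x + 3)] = 2*(2*x^2 - 5*x - 14)/(x^4 + 16*x^3 + 58*x^2 - 48*x + 9)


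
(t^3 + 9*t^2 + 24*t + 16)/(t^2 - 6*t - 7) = (t^2 + 8*t + 16)/(t - 7)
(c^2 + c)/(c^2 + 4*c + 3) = c/(c + 3)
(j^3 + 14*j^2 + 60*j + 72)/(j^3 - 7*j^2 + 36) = (j^2 + 12*j + 36)/(j^2 - 9*j + 18)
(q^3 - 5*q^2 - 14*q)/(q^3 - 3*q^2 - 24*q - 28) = q/(q + 2)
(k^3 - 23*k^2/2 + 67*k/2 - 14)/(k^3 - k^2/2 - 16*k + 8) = (k - 7)/(k + 4)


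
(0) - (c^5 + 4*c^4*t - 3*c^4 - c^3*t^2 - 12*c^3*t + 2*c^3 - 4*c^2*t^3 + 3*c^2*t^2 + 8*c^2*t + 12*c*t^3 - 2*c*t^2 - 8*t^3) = -c^5 - 4*c^4*t + 3*c^4 + c^3*t^2 + 12*c^3*t - 2*c^3 + 4*c^2*t^3 - 3*c^2*t^2 - 8*c^2*t - 12*c*t^3 + 2*c*t^2 + 8*t^3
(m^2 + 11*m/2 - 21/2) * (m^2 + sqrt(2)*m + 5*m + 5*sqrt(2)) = m^4 + sqrt(2)*m^3 + 21*m^3/2 + 21*sqrt(2)*m^2/2 + 17*m^2 - 105*m/2 + 17*sqrt(2)*m - 105*sqrt(2)/2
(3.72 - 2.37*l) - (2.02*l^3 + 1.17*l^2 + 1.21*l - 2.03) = -2.02*l^3 - 1.17*l^2 - 3.58*l + 5.75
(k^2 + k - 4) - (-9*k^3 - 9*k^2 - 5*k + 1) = 9*k^3 + 10*k^2 + 6*k - 5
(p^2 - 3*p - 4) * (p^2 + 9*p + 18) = p^4 + 6*p^3 - 13*p^2 - 90*p - 72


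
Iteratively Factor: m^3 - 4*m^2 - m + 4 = (m - 1)*(m^2 - 3*m - 4) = (m - 1)*(m + 1)*(m - 4)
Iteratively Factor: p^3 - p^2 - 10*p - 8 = (p + 2)*(p^2 - 3*p - 4) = (p - 4)*(p + 2)*(p + 1)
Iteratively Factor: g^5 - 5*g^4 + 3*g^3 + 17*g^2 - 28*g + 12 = (g - 1)*(g^4 - 4*g^3 - g^2 + 16*g - 12) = (g - 1)*(g + 2)*(g^3 - 6*g^2 + 11*g - 6) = (g - 1)^2*(g + 2)*(g^2 - 5*g + 6) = (g - 2)*(g - 1)^2*(g + 2)*(g - 3)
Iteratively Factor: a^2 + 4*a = (a + 4)*(a)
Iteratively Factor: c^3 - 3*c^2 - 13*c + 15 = (c - 5)*(c^2 + 2*c - 3) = (c - 5)*(c + 3)*(c - 1)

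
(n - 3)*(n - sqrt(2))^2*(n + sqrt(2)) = n^4 - 3*n^3 - sqrt(2)*n^3 - 2*n^2 + 3*sqrt(2)*n^2 + 2*sqrt(2)*n + 6*n - 6*sqrt(2)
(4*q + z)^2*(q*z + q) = 16*q^3*z + 16*q^3 + 8*q^2*z^2 + 8*q^2*z + q*z^3 + q*z^2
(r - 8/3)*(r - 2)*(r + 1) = r^3 - 11*r^2/3 + 2*r/3 + 16/3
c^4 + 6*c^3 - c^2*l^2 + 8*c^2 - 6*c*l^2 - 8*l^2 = (c + 2)*(c + 4)*(c - l)*(c + l)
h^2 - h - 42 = (h - 7)*(h + 6)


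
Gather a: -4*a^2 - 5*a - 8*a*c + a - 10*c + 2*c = -4*a^2 + a*(-8*c - 4) - 8*c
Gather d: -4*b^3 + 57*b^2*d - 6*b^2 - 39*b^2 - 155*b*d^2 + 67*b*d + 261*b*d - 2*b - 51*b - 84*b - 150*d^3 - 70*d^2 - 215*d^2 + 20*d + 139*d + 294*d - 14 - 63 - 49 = -4*b^3 - 45*b^2 - 137*b - 150*d^3 + d^2*(-155*b - 285) + d*(57*b^2 + 328*b + 453) - 126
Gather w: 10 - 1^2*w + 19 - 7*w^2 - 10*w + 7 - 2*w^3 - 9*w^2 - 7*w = -2*w^3 - 16*w^2 - 18*w + 36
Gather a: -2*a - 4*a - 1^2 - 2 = -6*a - 3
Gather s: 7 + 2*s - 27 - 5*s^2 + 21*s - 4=-5*s^2 + 23*s - 24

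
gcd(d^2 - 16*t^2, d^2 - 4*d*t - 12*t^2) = 1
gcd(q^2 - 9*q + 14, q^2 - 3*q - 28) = q - 7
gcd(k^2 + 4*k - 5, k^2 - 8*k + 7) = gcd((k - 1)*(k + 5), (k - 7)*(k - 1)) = k - 1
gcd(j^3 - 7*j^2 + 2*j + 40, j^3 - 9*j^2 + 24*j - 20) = j - 5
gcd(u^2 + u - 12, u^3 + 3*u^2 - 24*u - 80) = u + 4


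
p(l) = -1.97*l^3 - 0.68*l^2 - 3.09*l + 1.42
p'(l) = -5.91*l^2 - 1.36*l - 3.09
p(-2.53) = 36.79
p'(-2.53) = -37.48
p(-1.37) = 9.44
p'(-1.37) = -12.32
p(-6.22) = 468.40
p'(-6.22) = -223.28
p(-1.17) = 7.26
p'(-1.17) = -9.59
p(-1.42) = 10.08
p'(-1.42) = -13.08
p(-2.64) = 41.09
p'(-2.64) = -40.69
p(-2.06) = 22.12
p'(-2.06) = -25.37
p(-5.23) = 280.80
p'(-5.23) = -157.63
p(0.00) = 1.42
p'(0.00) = -3.09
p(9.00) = -1517.60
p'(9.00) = -494.04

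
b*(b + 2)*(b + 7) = b^3 + 9*b^2 + 14*b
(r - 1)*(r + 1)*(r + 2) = r^3 + 2*r^2 - r - 2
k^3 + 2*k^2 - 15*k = k*(k - 3)*(k + 5)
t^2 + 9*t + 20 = (t + 4)*(t + 5)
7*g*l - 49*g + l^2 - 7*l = (7*g + l)*(l - 7)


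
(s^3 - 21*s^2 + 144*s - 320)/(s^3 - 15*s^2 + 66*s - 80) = (s - 8)/(s - 2)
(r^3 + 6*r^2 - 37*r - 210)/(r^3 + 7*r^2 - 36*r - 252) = (r + 5)/(r + 6)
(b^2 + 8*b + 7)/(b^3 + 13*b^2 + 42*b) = (b + 1)/(b*(b + 6))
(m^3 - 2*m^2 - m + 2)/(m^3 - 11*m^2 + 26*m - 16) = (m + 1)/(m - 8)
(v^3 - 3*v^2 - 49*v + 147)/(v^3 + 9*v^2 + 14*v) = (v^2 - 10*v + 21)/(v*(v + 2))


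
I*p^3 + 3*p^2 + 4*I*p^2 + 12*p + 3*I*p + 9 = (p + 3)*(p - 3*I)*(I*p + I)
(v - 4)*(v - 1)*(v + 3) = v^3 - 2*v^2 - 11*v + 12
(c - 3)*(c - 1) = c^2 - 4*c + 3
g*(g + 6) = g^2 + 6*g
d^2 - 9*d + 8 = (d - 8)*(d - 1)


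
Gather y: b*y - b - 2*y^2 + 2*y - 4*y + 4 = -b - 2*y^2 + y*(b - 2) + 4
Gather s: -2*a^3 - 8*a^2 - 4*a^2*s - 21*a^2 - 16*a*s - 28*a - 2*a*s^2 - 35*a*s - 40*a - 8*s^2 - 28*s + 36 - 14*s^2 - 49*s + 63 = -2*a^3 - 29*a^2 - 68*a + s^2*(-2*a - 22) + s*(-4*a^2 - 51*a - 77) + 99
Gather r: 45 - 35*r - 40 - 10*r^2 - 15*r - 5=-10*r^2 - 50*r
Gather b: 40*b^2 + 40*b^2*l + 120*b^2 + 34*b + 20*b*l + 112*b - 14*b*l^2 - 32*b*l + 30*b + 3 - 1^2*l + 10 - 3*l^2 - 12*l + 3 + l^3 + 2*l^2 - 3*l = b^2*(40*l + 160) + b*(-14*l^2 - 12*l + 176) + l^3 - l^2 - 16*l + 16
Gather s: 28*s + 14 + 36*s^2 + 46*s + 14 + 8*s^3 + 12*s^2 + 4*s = 8*s^3 + 48*s^2 + 78*s + 28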